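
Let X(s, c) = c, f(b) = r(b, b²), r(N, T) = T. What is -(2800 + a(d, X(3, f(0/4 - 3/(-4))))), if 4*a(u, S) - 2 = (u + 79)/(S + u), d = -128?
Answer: -11420831/4078 ≈ -2800.6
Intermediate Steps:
f(b) = b²
a(u, S) = ½ + (79 + u)/(4*(S + u)) (a(u, S) = ½ + ((u + 79)/(S + u))/4 = ½ + ((79 + u)/(S + u))/4 = ½ + (79 + u)/(4*(S + u)))
-(2800 + a(d, X(3, f(0/4 - 3/(-4))))) = -(2800 + (79 + 2*(0/4 - 3/(-4))² + 3*(-128))/(4*((0/4 - 3/(-4))² - 128))) = -(2800 + (79 + 2*(0*(¼) - 3*(-¼))² - 384)/(4*((0*(¼) - 3*(-¼))² - 128))) = -(2800 + (79 + 2*(0 + ¾)² - 384)/(4*((0 + ¾)² - 128))) = -(2800 + (79 + 2*(¾)² - 384)/(4*((¾)² - 128))) = -(2800 + (79 + 2*(9/16) - 384)/(4*(9/16 - 128))) = -(2800 + (79 + 9/8 - 384)/(4*(-2039/16))) = -(2800 + (¼)*(-16/2039)*(-2431/8)) = -(2800 + 2431/4078) = -1*11420831/4078 = -11420831/4078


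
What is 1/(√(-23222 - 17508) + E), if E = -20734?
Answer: -10367/214969743 - I*√40730/429939486 ≈ -4.8225e-5 - 4.6941e-7*I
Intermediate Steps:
1/(√(-23222 - 17508) + E) = 1/(√(-23222 - 17508) - 20734) = 1/(√(-40730) - 20734) = 1/(I*√40730 - 20734) = 1/(-20734 + I*√40730)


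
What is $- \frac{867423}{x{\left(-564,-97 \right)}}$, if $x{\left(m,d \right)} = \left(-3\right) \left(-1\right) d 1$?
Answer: $\frac{289141}{97} \approx 2980.8$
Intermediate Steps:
$x{\left(m,d \right)} = 3 d$ ($x{\left(m,d \right)} = 3 d 1 = 3 d$)
$- \frac{867423}{x{\left(-564,-97 \right)}} = - \frac{867423}{3 \left(-97\right)} = - \frac{867423}{-291} = \left(-867423\right) \left(- \frac{1}{291}\right) = \frac{289141}{97}$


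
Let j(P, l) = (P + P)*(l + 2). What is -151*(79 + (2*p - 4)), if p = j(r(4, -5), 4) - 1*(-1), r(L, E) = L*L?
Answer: -69611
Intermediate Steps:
r(L, E) = L²
j(P, l) = 2*P*(2 + l) (j(P, l) = (2*P)*(2 + l) = 2*P*(2 + l))
p = 193 (p = 2*4²*(2 + 4) - 1*(-1) = 2*16*6 + 1 = 192 + 1 = 193)
-151*(79 + (2*p - 4)) = -151*(79 + (2*193 - 4)) = -151*(79 + (386 - 4)) = -151*(79 + 382) = -151*461 = -69611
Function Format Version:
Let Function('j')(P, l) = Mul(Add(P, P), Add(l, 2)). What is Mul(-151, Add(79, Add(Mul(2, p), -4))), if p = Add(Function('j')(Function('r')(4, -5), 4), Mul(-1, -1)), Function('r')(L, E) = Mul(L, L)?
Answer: -69611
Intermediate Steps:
Function('r')(L, E) = Pow(L, 2)
Function('j')(P, l) = Mul(2, P, Add(2, l)) (Function('j')(P, l) = Mul(Mul(2, P), Add(2, l)) = Mul(2, P, Add(2, l)))
p = 193 (p = Add(Mul(2, Pow(4, 2), Add(2, 4)), Mul(-1, -1)) = Add(Mul(2, 16, 6), 1) = Add(192, 1) = 193)
Mul(-151, Add(79, Add(Mul(2, p), -4))) = Mul(-151, Add(79, Add(Mul(2, 193), -4))) = Mul(-151, Add(79, Add(386, -4))) = Mul(-151, Add(79, 382)) = Mul(-151, 461) = -69611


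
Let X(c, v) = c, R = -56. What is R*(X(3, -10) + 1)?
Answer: -224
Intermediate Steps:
R*(X(3, -10) + 1) = -56*(3 + 1) = -56*4 = -224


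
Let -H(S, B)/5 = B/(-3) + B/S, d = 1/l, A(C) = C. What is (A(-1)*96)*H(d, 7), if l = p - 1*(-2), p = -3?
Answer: -4480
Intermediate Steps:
l = -1 (l = -3 - 1*(-2) = -3 + 2 = -1)
d = -1 (d = 1/(-1) = -1)
H(S, B) = 5*B/3 - 5*B/S (H(S, B) = -5*(B/(-3) + B/S) = -5*(B*(-⅓) + B/S) = -5*(-B/3 + B/S) = 5*B/3 - 5*B/S)
(A(-1)*96)*H(d, 7) = (-1*96)*((5/3)*7*(-3 - 1)/(-1)) = -160*7*(-1)*(-4) = -96*140/3 = -4480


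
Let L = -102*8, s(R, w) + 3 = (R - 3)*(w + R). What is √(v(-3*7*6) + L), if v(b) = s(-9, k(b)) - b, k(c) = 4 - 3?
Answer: I*√597 ≈ 24.434*I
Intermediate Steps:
k(c) = 1
s(R, w) = -3 + (-3 + R)*(R + w) (s(R, w) = -3 + (R - 3)*(w + R) = -3 + (-3 + R)*(R + w))
L = -816
v(b) = 93 - b (v(b) = (-3 + (-9)² - 3*(-9) - 3*1 - 9*1) - b = (-3 + 81 + 27 - 3 - 9) - b = 93 - b)
√(v(-3*7*6) + L) = √((93 - (-3*7)*6) - 816) = √((93 - (-21)*6) - 816) = √((93 - 1*(-126)) - 816) = √((93 + 126) - 816) = √(219 - 816) = √(-597) = I*√597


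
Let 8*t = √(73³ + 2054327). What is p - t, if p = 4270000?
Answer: 4270000 - √152709/2 ≈ 4.2698e+6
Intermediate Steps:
t = √152709/2 (t = √(73³ + 2054327)/8 = √(389017 + 2054327)/8 = √2443344/8 = (4*√152709)/8 = √152709/2 ≈ 195.39)
p - t = 4270000 - √152709/2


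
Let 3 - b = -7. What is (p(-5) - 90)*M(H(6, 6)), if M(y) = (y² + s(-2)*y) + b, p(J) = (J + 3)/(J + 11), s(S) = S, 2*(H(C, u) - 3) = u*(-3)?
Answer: -15718/3 ≈ -5239.3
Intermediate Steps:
H(C, u) = 3 - 3*u/2 (H(C, u) = 3 + (u*(-3))/2 = 3 + (-3*u)/2 = 3 - 3*u/2)
b = 10 (b = 3 - 1*(-7) = 3 + 7 = 10)
p(J) = (3 + J)/(11 + J)
M(y) = 10 + y² - 2*y (M(y) = (y² - 2*y) + 10 = 10 + y² - 2*y)
(p(-5) - 90)*M(H(6, 6)) = ((3 - 5)/(11 - 5) - 90)*(10 + (3 - 3/2*6)² - 2*(3 - 3/2*6)) = (-2/6 - 90)*(10 + (3 - 9)² - 2*(3 - 9)) = ((⅙)*(-2) - 90)*(10 + (-6)² - 2*(-6)) = (-⅓ - 90)*(10 + 36 + 12) = -271/3*58 = -15718/3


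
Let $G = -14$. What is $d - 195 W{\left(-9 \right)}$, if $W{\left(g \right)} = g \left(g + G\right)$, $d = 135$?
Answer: $-40230$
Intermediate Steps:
$W{\left(g \right)} = g \left(-14 + g\right)$ ($W{\left(g \right)} = g \left(g - 14\right) = g \left(-14 + g\right)$)
$d - 195 W{\left(-9 \right)} = 135 - 195 \left(- 9 \left(-14 - 9\right)\right) = 135 - 195 \left(\left(-9\right) \left(-23\right)\right) = 135 - 40365 = -40230$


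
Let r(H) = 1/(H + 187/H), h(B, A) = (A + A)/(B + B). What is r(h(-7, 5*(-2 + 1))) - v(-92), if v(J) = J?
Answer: 845331/9188 ≈ 92.004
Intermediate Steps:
h(B, A) = A/B (h(B, A) = (2*A)/((2*B)) = (2*A)*(1/(2*B)) = A/B)
r(h(-7, 5*(-2 + 1))) - v(-92) = ((5*(-2 + 1))/(-7))/(187 + ((5*(-2 + 1))/(-7))²) - 1*(-92) = ((5*(-1))*(-⅐))/(187 + ((5*(-1))*(-⅐))²) + 92 = (-5*(-⅐))/(187 + (-5*(-⅐))²) + 92 = 5/(7*(187 + (5/7)²)) + 92 = 5/(7*(187 + 25/49)) + 92 = 5/(7*(9188/49)) + 92 = (5/7)*(49/9188) + 92 = 35/9188 + 92 = 845331/9188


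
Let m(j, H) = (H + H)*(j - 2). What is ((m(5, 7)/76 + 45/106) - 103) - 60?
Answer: -163157/1007 ≈ -162.02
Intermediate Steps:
m(j, H) = 2*H*(-2 + j) (m(j, H) = (2*H)*(-2 + j) = 2*H*(-2 + j))
((m(5, 7)/76 + 45/106) - 103) - 60 = (((2*7*(-2 + 5))/76 + 45/106) - 103) - 60 = (((2*7*3)*(1/76) + 45*(1/106)) - 103) - 60 = ((42*(1/76) + 45/106) - 103) - 60 = ((21/38 + 45/106) - 103) - 60 = (984/1007 - 103) - 60 = -102737/1007 - 60 = -163157/1007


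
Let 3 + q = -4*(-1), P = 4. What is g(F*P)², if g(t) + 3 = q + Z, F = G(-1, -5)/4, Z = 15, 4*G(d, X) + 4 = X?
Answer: 169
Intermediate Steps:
G(d, X) = -1 + X/4
q = 1 (q = -3 - 4*(-1) = -3 + 4 = 1)
F = -9/16 (F = (-1 + (¼)*(-5))/4 = (-1 - 5/4)*(¼) = -9/4*¼ = -9/16 ≈ -0.56250)
g(t) = 13 (g(t) = -3 + (1 + 15) = -3 + 16 = 13)
g(F*P)² = 13² = 169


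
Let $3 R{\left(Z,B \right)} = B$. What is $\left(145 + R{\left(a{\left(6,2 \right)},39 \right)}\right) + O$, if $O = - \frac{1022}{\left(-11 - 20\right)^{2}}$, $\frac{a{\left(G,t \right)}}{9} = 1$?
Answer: $\frac{150816}{961} \approx 156.94$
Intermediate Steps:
$a{\left(G,t \right)} = 9$ ($a{\left(G,t \right)} = 9 \cdot 1 = 9$)
$R{\left(Z,B \right)} = \frac{B}{3}$
$O = - \frac{1022}{961}$ ($O = - \frac{1022}{\left(-31\right)^{2}} = - \frac{1022}{961} \approx -1.0635$)
$\left(145 + R{\left(a{\left(6,2 \right)},39 \right)}\right) + O = \left(145 + \frac{1}{3} \cdot 39\right) - \frac{1022}{961} = \left(145 + 13\right) - \frac{1022}{961} = 158 - \frac{1022}{961} = \frac{150816}{961}$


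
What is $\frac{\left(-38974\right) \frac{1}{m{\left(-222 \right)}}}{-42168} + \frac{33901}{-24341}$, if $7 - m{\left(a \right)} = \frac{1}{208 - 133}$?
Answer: $- \frac{112987936797}{89639919152} \approx -1.2605$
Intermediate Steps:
$m{\left(a \right)} = \frac{524}{75}$ ($m{\left(a \right)} = 7 - \frac{1}{208 - 133} = 7 - \frac{1}{75} = \frac{524}{75}$)
$\frac{\left(-38974\right) \frac{1}{m{\left(-222 \right)}}}{-42168} + \frac{33901}{-24341} = \frac{\left(-38974\right) \frac{1}{\frac{524}{75}}}{-42168} + \frac{33901}{-24341} = \left(-38974\right) \frac{75}{524} \left(- \frac{1}{42168}\right) + 33901 \left(- \frac{1}{24341}\right) = \left(- \frac{1461525}{262}\right) \left(- \frac{1}{42168}\right) - \frac{33901}{24341} = \frac{487175}{3682672} - \frac{33901}{24341} = - \frac{112987936797}{89639919152}$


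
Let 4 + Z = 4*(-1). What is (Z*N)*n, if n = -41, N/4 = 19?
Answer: 24928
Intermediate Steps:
N = 76 (N = 4*19 = 76)
Z = -8 (Z = -4 + 4*(-1) = -4 - 4 = -8)
(Z*N)*n = -8*76*(-41) = -608*(-41) = 24928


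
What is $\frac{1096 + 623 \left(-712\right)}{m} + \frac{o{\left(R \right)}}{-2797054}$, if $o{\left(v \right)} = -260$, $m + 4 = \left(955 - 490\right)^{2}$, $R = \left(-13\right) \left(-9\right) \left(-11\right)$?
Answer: $- \frac{47599393710}{23260838959} \approx -2.0463$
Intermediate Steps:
$R = -1287$ ($R = 117 \left(-11\right) = -1287$)
$m = 216221$ ($m = -4 + \left(955 - 490\right)^{2} = -4 + 465^{2} = -4 + 216225 = 216221$)
$\frac{1096 + 623 \left(-712\right)}{m} + \frac{o{\left(R \right)}}{-2797054} = \frac{1096 + 623 \left(-712\right)}{216221} - \frac{260}{-2797054} = \left(1096 - 443576\right) \frac{1}{216221} - - \frac{10}{107579} = \left(-442480\right) \frac{1}{216221} + \frac{10}{107579} = - \frac{442480}{216221} + \frac{10}{107579} = - \frac{47599393710}{23260838959}$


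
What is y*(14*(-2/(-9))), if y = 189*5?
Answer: 2940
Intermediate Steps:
y = 945
y*(14*(-2/(-9))) = 945*(14*(-2/(-9))) = 945*(14*(-2*(-⅑))) = 945*(14*(2/9)) = 945*(28/9) = 2940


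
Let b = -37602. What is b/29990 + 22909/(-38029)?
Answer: -1058503684/570244855 ≈ -1.8562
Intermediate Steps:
b/29990 + 22909/(-38029) = -37602/29990 + 22909/(-38029) = -37602*1/29990 + 22909*(-1/38029) = -18801/14995 - 22909/38029 = -1058503684/570244855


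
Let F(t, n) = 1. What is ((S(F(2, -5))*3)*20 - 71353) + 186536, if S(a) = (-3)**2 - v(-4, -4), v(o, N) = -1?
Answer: 115783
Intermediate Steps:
S(a) = 10 (S(a) = (-3)**2 - 1*(-1) = 9 + 1 = 10)
((S(F(2, -5))*3)*20 - 71353) + 186536 = ((10*3)*20 - 71353) + 186536 = (30*20 - 71353) + 186536 = (600 - 71353) + 186536 = -70753 + 186536 = 115783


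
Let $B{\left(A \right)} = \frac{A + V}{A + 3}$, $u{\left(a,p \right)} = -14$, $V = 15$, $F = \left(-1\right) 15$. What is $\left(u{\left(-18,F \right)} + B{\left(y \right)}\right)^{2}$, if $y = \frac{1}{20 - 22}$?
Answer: $\frac{1681}{25} \approx 67.24$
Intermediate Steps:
$F = -15$
$y = - \frac{1}{2}$ ($y = \frac{1}{-2} = - \frac{1}{2} \approx -0.5$)
$B{\left(A \right)} = \frac{15 + A}{3 + A}$ ($B{\left(A \right)} = \frac{A + 15}{A + 3} = \frac{15 + A}{3 + A}$)
$\left(u{\left(-18,F \right)} + B{\left(y \right)}\right)^{2} = \left(-14 + \frac{15 - \frac{1}{2}}{3 - \frac{1}{2}}\right)^{2} = \left(-14 + \frac{1}{\frac{5}{2}} \cdot \frac{29}{2}\right)^{2} = \left(-14 + \frac{2}{5} \cdot \frac{29}{2}\right)^{2} = \left(-14 + \frac{29}{5}\right)^{2} = \left(- \frac{41}{5}\right)^{2} = \frac{1681}{25}$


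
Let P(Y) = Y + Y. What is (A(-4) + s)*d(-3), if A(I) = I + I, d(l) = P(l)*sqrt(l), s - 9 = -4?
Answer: 18*I*sqrt(3) ≈ 31.177*I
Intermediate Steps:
s = 5 (s = 9 - 4 = 5)
P(Y) = 2*Y
d(l) = 2*l**(3/2) (d(l) = (2*l)*sqrt(l) = 2*l**(3/2))
A(I) = 2*I
(A(-4) + s)*d(-3) = (2*(-4) + 5)*(2*(-3)**(3/2)) = (-8 + 5)*(2*(-3*I*sqrt(3))) = -(-18)*I*sqrt(3) = 18*I*sqrt(3)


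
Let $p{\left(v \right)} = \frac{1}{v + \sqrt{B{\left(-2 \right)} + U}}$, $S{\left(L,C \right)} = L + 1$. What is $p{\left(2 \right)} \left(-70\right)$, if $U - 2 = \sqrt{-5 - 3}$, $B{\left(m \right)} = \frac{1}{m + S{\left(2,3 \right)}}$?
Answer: $- \frac{70}{2 + \sqrt{3 + 2 i \sqrt{2}}} \approx -17.363 + 3.3471 i$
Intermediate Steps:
$S{\left(L,C \right)} = 1 + L$
$B{\left(m \right)} = \frac{1}{3 + m}$ ($B{\left(m \right)} = \frac{1}{m + \left(1 + 2\right)} = \frac{1}{m + 3} = \frac{1}{3 + m}$)
$U = 2 + 2 i \sqrt{2}$ ($U = 2 + \sqrt{-5 - 3} = 2 + \sqrt{-8} = 2 + 2 i \sqrt{2} \approx 2.0 + 2.8284 i$)
$p{\left(v \right)} = \frac{1}{v + \sqrt{3 + 2 i \sqrt{2}}}$ ($p{\left(v \right)} = \frac{1}{v + \sqrt{\frac{1}{3 - 2} + \left(2 + 2 i \sqrt{2}\right)}} = \frac{1}{v + \sqrt{1^{-1} + \left(2 + 2 i \sqrt{2}\right)}} = \frac{1}{v + \sqrt{1 + \left(2 + 2 i \sqrt{2}\right)}} = \frac{1}{v + \sqrt{3 + 2 i \sqrt{2}}}$)
$p{\left(2 \right)} \left(-70\right) = \frac{1}{2 + \sqrt{3 + 2 i \sqrt{2}}} \left(-70\right) = - \frac{70}{2 + \sqrt{3 + 2 i \sqrt{2}}}$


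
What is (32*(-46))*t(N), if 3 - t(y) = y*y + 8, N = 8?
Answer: 101568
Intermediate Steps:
t(y) = -5 - y² (t(y) = 3 - (y*y + 8) = 3 - (y² + 8) = 3 - (8 + y²) = 3 + (-8 - y²) = -5 - y²)
(32*(-46))*t(N) = (32*(-46))*(-5 - 1*8²) = -1472*(-5 - 1*64) = -1472*(-5 - 64) = -1472*(-69) = 101568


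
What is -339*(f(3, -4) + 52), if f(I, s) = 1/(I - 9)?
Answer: -35143/2 ≈ -17572.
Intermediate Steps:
f(I, s) = 1/(-9 + I)
-339*(f(3, -4) + 52) = -339*(1/(-9 + 3) + 52) = -339*(1/(-6) + 52) = -339*(-⅙ + 52) = -339*311/6 = -35143/2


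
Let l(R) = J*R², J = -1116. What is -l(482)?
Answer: 259273584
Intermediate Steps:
l(R) = -1116*R²
-l(482) = -(-1116)*482² = -(-1116)*232324 = -1*(-259273584) = 259273584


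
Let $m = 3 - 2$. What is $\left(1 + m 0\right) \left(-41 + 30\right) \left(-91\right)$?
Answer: $1001$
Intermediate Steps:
$m = 1$ ($m = 3 - 2 = 1$)
$\left(1 + m 0\right) \left(-41 + 30\right) \left(-91\right) = \left(1 + 1 \cdot 0\right) \left(-41 + 30\right) \left(-91\right) = \left(1 + 0\right) \left(-11\right) \left(-91\right) = 1 \left(-11\right) \left(-91\right) = \left(-11\right) \left(-91\right) = 1001$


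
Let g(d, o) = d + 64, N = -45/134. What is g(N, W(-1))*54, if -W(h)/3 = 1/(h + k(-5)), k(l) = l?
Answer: 230337/67 ≈ 3437.9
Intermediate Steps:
N = -45/134 (N = -45*1/134 = -45/134 ≈ -0.33582)
W(h) = -3/(-5 + h) (W(h) = -3/(h - 5) = -3/(-5 + h))
g(d, o) = 64 + d
g(N, W(-1))*54 = (64 - 45/134)*54 = (8531/134)*54 = 230337/67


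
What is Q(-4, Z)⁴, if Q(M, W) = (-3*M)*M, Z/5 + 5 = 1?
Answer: 5308416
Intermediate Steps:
Z = -20 (Z = -25 + 5*1 = -25 + 5 = -20)
Q(M, W) = -3*M²
Q(-4, Z)⁴ = (-3*(-4)²)⁴ = (-3*16)⁴ = (-48)⁴ = 5308416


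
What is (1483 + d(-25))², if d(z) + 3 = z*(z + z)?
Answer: 7452900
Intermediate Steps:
d(z) = -3 + 2*z² (d(z) = -3 + z*(z + z) = -3 + z*(2*z) = -3 + 2*z²)
(1483 + d(-25))² = (1483 + (-3 + 2*(-25)²))² = (1483 + (-3 + 2*625))² = (1483 + (-3 + 1250))² = (1483 + 1247)² = 2730² = 7452900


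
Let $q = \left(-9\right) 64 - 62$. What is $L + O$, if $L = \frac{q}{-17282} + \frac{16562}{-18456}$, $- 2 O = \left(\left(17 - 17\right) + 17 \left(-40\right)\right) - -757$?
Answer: $- \frac{3138569587}{79739148} \approx -39.36$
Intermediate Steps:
$q = -638$ ($q = -576 - 62 = -638$)
$O = - \frac{77}{2}$ ($O = - \frac{\left(\left(17 - 17\right) + 17 \left(-40\right)\right) - -757}{2} = - \frac{\left(0 - 680\right) + 757}{2} = - \frac{-680 + 757}{2} = \left(- \frac{1}{2}\right) 77 = - \frac{77}{2} \approx -38.5$)
$L = - \frac{68612389}{79739148}$ ($L = - \frac{638}{-17282} + \frac{16562}{-18456} = \left(-638\right) \left(- \frac{1}{17282}\right) + 16562 \left(- \frac{1}{18456}\right) = \frac{319}{8641} - \frac{8281}{9228} = - \frac{68612389}{79739148} \approx -0.86046$)
$L + O = - \frac{68612389}{79739148} - \frac{77}{2} = - \frac{3138569587}{79739148}$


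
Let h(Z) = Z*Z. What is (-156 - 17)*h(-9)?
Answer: -14013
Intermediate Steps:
h(Z) = Z²
(-156 - 17)*h(-9) = (-156 - 17)*(-9)² = -173*81 = -14013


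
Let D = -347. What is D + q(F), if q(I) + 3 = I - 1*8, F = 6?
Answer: -352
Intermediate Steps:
q(I) = -11 + I (q(I) = -3 + (I - 1*8) = -3 + (I - 8) = -3 + (-8 + I) = -11 + I)
D + q(F) = -347 + (-11 + 6) = -347 - 5 = -352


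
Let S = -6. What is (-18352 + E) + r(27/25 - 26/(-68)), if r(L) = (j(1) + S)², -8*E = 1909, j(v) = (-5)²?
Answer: -145837/8 ≈ -18230.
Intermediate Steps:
j(v) = 25
E = -1909/8 (E = -⅛*1909 = -1909/8 ≈ -238.63)
r(L) = 361 (r(L) = (25 - 6)² = 19² = 361)
(-18352 + E) + r(27/25 - 26/(-68)) = (-18352 - 1909/8) + 361 = -148725/8 + 361 = -145837/8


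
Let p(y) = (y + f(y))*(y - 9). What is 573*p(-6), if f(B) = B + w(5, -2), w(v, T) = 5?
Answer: 60165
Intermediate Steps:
f(B) = 5 + B (f(B) = B + 5 = 5 + B)
p(y) = (-9 + y)*(5 + 2*y) (p(y) = (y + (5 + y))*(y - 9) = (5 + 2*y)*(-9 + y) = (-9 + y)*(5 + 2*y))
573*p(-6) = 573*(-45 - 13*(-6) + 2*(-6)²) = 573*(-45 + 78 + 2*36) = 573*(-45 + 78 + 72) = 573*105 = 60165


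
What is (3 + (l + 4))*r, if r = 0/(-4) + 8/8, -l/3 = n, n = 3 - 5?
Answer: 13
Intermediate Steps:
n = -2
l = 6 (l = -3*(-2) = 6)
r = 1 (r = 0*(-¼) + 8*(⅛) = 0 + 1 = 1)
(3 + (l + 4))*r = (3 + (6 + 4))*1 = (3 + 10)*1 = 13*1 = 13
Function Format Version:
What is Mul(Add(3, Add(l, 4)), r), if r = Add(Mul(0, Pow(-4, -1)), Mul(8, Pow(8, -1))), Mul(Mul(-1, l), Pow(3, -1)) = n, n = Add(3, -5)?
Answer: 13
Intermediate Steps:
n = -2
l = 6 (l = Mul(-3, -2) = 6)
r = 1 (r = Add(Mul(0, Rational(-1, 4)), Mul(8, Rational(1, 8))) = Add(0, 1) = 1)
Mul(Add(3, Add(l, 4)), r) = Mul(Add(3, Add(6, 4)), 1) = Mul(Add(3, 10), 1) = Mul(13, 1) = 13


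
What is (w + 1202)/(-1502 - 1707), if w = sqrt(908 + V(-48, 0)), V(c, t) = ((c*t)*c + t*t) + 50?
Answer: -1202/3209 - sqrt(958)/3209 ≈ -0.38422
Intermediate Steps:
V(c, t) = 50 + t**2 + t*c**2 (V(c, t) = (t*c**2 + t**2) + 50 = (t**2 + t*c**2) + 50 = 50 + t**2 + t*c**2)
w = sqrt(958) (w = sqrt(908 + (50 + 0**2 + 0*(-48)**2)) = sqrt(908 + (50 + 0 + 0*2304)) = sqrt(908 + (50 + 0 + 0)) = sqrt(908 + 50) = sqrt(958) ≈ 30.952)
(w + 1202)/(-1502 - 1707) = (sqrt(958) + 1202)/(-1502 - 1707) = (1202 + sqrt(958))/(-3209) = (1202 + sqrt(958))*(-1/3209) = -1202/3209 - sqrt(958)/3209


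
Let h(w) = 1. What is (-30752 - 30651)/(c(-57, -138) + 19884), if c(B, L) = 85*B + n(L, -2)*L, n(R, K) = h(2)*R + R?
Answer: -61403/53127 ≈ -1.1558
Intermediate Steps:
n(R, K) = 2*R (n(R, K) = 1*R + R = R + R = 2*R)
c(B, L) = 2*L**2 + 85*B (c(B, L) = 85*B + (2*L)*L = 85*B + 2*L**2 = 2*L**2 + 85*B)
(-30752 - 30651)/(c(-57, -138) + 19884) = (-30752 - 30651)/((2*(-138)**2 + 85*(-57)) + 19884) = -61403/((2*19044 - 4845) + 19884) = -61403/((38088 - 4845) + 19884) = -61403/(33243 + 19884) = -61403/53127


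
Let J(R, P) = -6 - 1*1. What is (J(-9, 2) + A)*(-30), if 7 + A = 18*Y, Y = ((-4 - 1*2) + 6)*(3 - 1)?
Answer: 420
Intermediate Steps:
Y = 0 (Y = ((-4 - 2) + 6)*2 = (-6 + 6)*2 = 0*2 = 0)
J(R, P) = -7 (J(R, P) = -6 - 1 = -7)
A = -7 (A = -7 + 18*0 = -7 + 0 = -7)
(J(-9, 2) + A)*(-30) = (-7 - 7)*(-30) = -14*(-30) = 420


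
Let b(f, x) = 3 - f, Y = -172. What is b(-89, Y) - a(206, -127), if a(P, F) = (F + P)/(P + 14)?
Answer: 20161/220 ≈ 91.641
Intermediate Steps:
a(P, F) = (F + P)/(14 + P)
b(-89, Y) - a(206, -127) = (3 - 1*(-89)) - (-127 + 206)/(14 + 206) = (3 + 89) - 79/220 = 92 - 79/220 = 20161/220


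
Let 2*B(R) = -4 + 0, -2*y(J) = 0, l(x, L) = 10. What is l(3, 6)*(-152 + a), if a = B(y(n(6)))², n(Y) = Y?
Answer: -1480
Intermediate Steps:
y(J) = 0 (y(J) = -½*0 = 0)
B(R) = -2 (B(R) = (-4 + 0)/2 = (½)*(-4) = -2)
a = 4 (a = (-2)² = 4)
l(3, 6)*(-152 + a) = 10*(-152 + 4) = 10*(-148) = -1480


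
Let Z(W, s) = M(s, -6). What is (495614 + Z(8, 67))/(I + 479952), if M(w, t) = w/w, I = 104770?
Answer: 495615/584722 ≈ 0.84761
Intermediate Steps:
M(w, t) = 1
Z(W, s) = 1
(495614 + Z(8, 67))/(I + 479952) = (495614 + 1)/(104770 + 479952) = 495615/584722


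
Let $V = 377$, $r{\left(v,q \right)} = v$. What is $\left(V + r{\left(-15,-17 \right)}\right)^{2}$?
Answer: $131044$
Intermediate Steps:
$\left(V + r{\left(-15,-17 \right)}\right)^{2} = \left(377 - 15\right)^{2} = 362^{2} = 131044$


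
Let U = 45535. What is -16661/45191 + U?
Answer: 2057755524/45191 ≈ 45535.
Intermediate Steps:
-16661/45191 + U = -16661/45191 + 45535 = 2057755524/45191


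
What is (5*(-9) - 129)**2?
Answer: 30276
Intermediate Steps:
(5*(-9) - 129)**2 = (-45 - 129)**2 = (-174)**2 = 30276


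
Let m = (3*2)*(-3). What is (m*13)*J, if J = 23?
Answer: -5382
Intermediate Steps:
m = -18 (m = 6*(-3) = -18)
(m*13)*J = -18*13*23 = -234*23 = -5382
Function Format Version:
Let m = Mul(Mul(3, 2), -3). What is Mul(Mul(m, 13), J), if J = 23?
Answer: -5382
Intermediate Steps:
m = -18 (m = Mul(6, -3) = -18)
Mul(Mul(m, 13), J) = Mul(Mul(-18, 13), 23) = Mul(-234, 23) = -5382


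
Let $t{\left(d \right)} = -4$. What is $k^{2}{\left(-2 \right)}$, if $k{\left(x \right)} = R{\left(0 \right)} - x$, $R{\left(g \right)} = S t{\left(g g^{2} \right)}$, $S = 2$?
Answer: $36$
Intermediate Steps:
$R{\left(g \right)} = -8$ ($R{\left(g \right)} = 2 \left(-4\right) = -8$)
$k{\left(x \right)} = -8 - x$
$k^{2}{\left(-2 \right)} = \left(-8 - -2\right)^{2} = \left(-8 + 2\right)^{2} = \left(-6\right)^{2} = 36$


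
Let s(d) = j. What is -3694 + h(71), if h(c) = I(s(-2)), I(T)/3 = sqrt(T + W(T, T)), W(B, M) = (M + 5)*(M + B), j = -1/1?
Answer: -3694 + 9*I ≈ -3694.0 + 9.0*I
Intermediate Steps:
j = -1 (j = -1*1 = -1)
W(B, M) = (5 + M)*(B + M)
s(d) = -1
I(T) = 3*sqrt(2*T**2 + 11*T) (I(T) = 3*sqrt(T + (T**2 + 5*T + 5*T + T*T)) = 3*sqrt(T + (T**2 + 5*T + 5*T + T**2)) = 3*sqrt(T + (2*T**2 + 10*T)) = 3*sqrt(2*T**2 + 11*T))
h(c) = 9*I (h(c) = 3*sqrt(-(11 + 2*(-1))) = 3*sqrt(-(11 - 2)) = 3*sqrt(-1*9) = 3*sqrt(-9) = 3*(3*I) = 9*I)
-3694 + h(71) = -3694 + 9*I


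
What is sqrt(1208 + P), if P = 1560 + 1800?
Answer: 2*sqrt(1142) ≈ 67.587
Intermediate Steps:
P = 3360
sqrt(1208 + P) = sqrt(1208 + 3360) = sqrt(4568) = 2*sqrt(1142)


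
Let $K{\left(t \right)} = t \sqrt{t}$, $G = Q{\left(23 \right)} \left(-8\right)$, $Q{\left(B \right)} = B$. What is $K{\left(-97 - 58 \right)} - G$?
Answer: $184 - 155 i \sqrt{155} \approx 184.0 - 1929.7 i$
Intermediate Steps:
$G = -184$ ($G = 23 \left(-8\right) = -184$)
$K{\left(t \right)} = t^{\frac{3}{2}}$
$K{\left(-97 - 58 \right)} - G = \left(-97 - 58\right)^{\frac{3}{2}} - -184 = \left(-155\right)^{\frac{3}{2}} + 184 = - 155 i \sqrt{155} + 184 = 184 - 155 i \sqrt{155}$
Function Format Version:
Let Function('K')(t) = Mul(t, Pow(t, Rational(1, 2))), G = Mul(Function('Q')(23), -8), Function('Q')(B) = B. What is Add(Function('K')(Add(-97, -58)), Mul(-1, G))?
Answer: Add(184, Mul(-155, I, Pow(155, Rational(1, 2)))) ≈ Add(184.00, Mul(-1929.7, I))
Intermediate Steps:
G = -184 (G = Mul(23, -8) = -184)
Function('K')(t) = Pow(t, Rational(3, 2))
Add(Function('K')(Add(-97, -58)), Mul(-1, G)) = Add(Pow(Add(-97, -58), Rational(3, 2)), Mul(-1, -184)) = Add(Pow(-155, Rational(3, 2)), 184) = Add(Mul(-155, I, Pow(155, Rational(1, 2))), 184) = Add(184, Mul(-155, I, Pow(155, Rational(1, 2))))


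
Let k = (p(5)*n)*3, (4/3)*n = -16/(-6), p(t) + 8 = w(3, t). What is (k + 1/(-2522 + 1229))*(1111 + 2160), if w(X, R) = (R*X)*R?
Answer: 1700216735/1293 ≈ 1.3149e+6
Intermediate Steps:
w(X, R) = X*R**2
p(t) = -8 + 3*t**2
n = 2 (n = 3*(-16/(-6))/4 = 3*(-16*(-1/6))/4 = (3/4)*(8/3) = 2)
k = 402 (k = ((-8 + 3*5**2)*2)*3 = ((-8 + 3*25)*2)*3 = ((-8 + 75)*2)*3 = (67*2)*3 = 134*3 = 402)
(k + 1/(-2522 + 1229))*(1111 + 2160) = (402 + 1/(-2522 + 1229))*(1111 + 2160) = (402 + 1/(-1293))*3271 = (402 - 1/1293)*3271 = (519785/1293)*3271 = 1700216735/1293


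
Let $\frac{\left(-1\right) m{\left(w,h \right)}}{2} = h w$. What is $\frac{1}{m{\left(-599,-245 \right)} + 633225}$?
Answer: $\frac{1}{339715} \approx 2.9436 \cdot 10^{-6}$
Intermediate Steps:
$m{\left(w,h \right)} = - 2 h w$
$\frac{1}{m{\left(-599,-245 \right)} + 633225} = \frac{1}{\left(-2\right) \left(-245\right) \left(-599\right) + 633225} = \frac{1}{-293510 + 633225} = \frac{1}{339715}$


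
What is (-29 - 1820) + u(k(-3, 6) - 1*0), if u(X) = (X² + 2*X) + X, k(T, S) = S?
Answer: -1795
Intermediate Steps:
u(X) = X² + 3*X
(-29 - 1820) + u(k(-3, 6) - 1*0) = (-29 - 1820) + (6 - 1*0)*(3 + (6 - 1*0)) = -1849 + (6 + 0)*(3 + (6 + 0)) = -1849 + 6*(3 + 6) = -1849 + 6*9 = -1849 + 54 = -1795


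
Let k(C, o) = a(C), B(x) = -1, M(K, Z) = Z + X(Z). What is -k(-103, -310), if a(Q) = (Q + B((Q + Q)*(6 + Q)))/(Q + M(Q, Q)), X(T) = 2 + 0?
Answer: -26/51 ≈ -0.50980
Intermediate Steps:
X(T) = 2
M(K, Z) = 2 + Z (M(K, Z) = Z + 2 = 2 + Z)
a(Q) = (-1 + Q)/(2 + 2*Q) (a(Q) = (Q - 1)/(Q + (2 + Q)) = (-1 + Q)/(2 + 2*Q))
k(C, o) = (-1 + C)/(2*(1 + C))
-k(-103, -310) = -(-1 - 103)/(2*(1 - 103)) = -(-104)/(2*(-102)) = -(-1)*(-104)/(2*102) = -1*26/51 = -26/51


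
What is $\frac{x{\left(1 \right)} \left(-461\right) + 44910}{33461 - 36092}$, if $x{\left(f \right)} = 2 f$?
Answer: $- \frac{43988}{2631} \approx -16.719$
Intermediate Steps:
$\frac{x{\left(1 \right)} \left(-461\right) + 44910}{33461 - 36092} = \frac{2 \cdot 1 \left(-461\right) + 44910}{33461 - 36092} = \frac{2 \left(-461\right) + 44910}{-2631} = \left(-922 + 44910\right) \left(- \frac{1}{2631}\right) = 43988 \left(- \frac{1}{2631}\right) = - \frac{43988}{2631}$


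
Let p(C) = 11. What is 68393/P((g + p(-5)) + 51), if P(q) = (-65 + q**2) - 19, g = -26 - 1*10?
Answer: 68393/592 ≈ 115.53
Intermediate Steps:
g = -36 (g = -26 - 10 = -36)
P(q) = -84 + q**2
68393/P((g + p(-5)) + 51) = 68393/(-84 + ((-36 + 11) + 51)**2) = 68393/(-84 + (-25 + 51)**2) = 68393/(-84 + 26**2) = 68393/(-84 + 676) = 68393/592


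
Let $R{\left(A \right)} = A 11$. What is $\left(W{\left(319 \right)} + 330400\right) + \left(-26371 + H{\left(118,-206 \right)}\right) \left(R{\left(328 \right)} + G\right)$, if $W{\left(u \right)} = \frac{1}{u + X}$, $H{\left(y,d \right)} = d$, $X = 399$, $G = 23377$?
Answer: $- \frac{514698260509}{718} \approx -7.1685 \cdot 10^{8}$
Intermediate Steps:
$R{\left(A \right)} = 11 A$
$W{\left(u \right)} = \frac{1}{399 + u}$ ($W{\left(u \right)} = \frac{1}{u + 399} = \frac{1}{399 + u}$)
$\left(W{\left(319 \right)} + 330400\right) + \left(-26371 + H{\left(118,-206 \right)}\right) \left(R{\left(328 \right)} + G\right) = \left(\frac{1}{399 + 319} + 330400\right) + \left(-26371 - 206\right) \left(11 \cdot 328 + 23377\right) = \left(\frac{1}{718} + 330400\right) - 26577 \left(3608 + 23377\right) = \left(\frac{1}{718} + 330400\right) - 717180345 = \frac{237227201}{718} - 717180345 = - \frac{514698260509}{718}$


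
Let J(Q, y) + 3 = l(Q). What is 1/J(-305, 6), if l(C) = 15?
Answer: 1/12 ≈ 0.083333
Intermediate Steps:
J(Q, y) = 12 (J(Q, y) = -3 + 15 = 12)
1/J(-305, 6) = 1/12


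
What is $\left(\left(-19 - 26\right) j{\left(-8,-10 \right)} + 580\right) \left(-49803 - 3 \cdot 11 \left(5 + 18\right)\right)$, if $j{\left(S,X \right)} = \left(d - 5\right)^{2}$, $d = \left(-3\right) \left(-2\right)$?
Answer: $-27050670$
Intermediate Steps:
$d = 6$
$j{\left(S,X \right)} = 1$ ($j{\left(S,X \right)} = \left(6 - 5\right)^{2} = 1^{2} = 1$)
$\left(\left(-19 - 26\right) j{\left(-8,-10 \right)} + 580\right) \left(-49803 - 3 \cdot 11 \left(5 + 18\right)\right) = \left(\left(-19 - 26\right) 1 + 580\right) \left(-49803 - 3 \cdot 11 \left(5 + 18\right)\right) = \left(\left(-45\right) 1 + 580\right) \left(-49803 - 3 \cdot 11 \cdot 23\right) = \left(-45 + 580\right) \left(-49803 - 759\right) = 535 \left(-49803 - 759\right) = 535 \left(-50562\right) = -27050670$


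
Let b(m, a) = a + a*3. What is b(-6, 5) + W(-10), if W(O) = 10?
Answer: 30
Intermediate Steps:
b(m, a) = 4*a (b(m, a) = a + 3*a = 4*a)
b(-6, 5) + W(-10) = 4*5 + 10 = 20 + 10 = 30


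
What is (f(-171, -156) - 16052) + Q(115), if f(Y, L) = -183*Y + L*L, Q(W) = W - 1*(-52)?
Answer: 39744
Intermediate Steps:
Q(W) = 52 + W (Q(W) = W + 52 = 52 + W)
f(Y, L) = L² - 183*Y (f(Y, L) = -183*Y + L² = L² - 183*Y)
(f(-171, -156) - 16052) + Q(115) = (((-156)² - 183*(-171)) - 16052) + (52 + 115) = ((24336 + 31293) - 16052) + 167 = (55629 - 16052) + 167 = 39577 + 167 = 39744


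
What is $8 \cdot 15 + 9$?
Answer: $129$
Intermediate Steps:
$8 \cdot 15 + 9 = 120 + 9 = 129$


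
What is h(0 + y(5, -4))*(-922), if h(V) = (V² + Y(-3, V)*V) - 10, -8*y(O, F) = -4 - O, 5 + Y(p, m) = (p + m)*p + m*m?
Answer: 1559563/256 ≈ 6092.0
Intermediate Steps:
Y(p, m) = -5 + m² + p*(m + p) (Y(p, m) = -5 + ((p + m)*p + m*m) = -5 + ((m + p)*p + m²) = -5 + (p*(m + p) + m²) = -5 + (m² + p*(m + p)) = -5 + m² + p*(m + p))
y(O, F) = ½ + O/8 (y(O, F) = -(-4 - O)/8 = ½ + O/8)
h(V) = -10 + V² + V*(4 + V² - 3*V) (h(V) = (V² + (-5 + V² + (-3)² + V*(-3))*V) - 10 = (V² + (-5 + V² + 9 - 3*V)*V) - 10 = (V² + (4 + V² - 3*V)*V) - 10 = (V² + V*(4 + V² - 3*V)) - 10 = -10 + V² + V*(4 + V² - 3*V))
h(0 + y(5, -4))*(-922) = (-10 + (0 + (½ + (⅛)*5))³ - 2*(0 + (½ + (⅛)*5))² + 4*(0 + (½ + (⅛)*5)))*(-922) = (-10 + (0 + (½ + 5/8))³ - 2*(0 + (½ + 5/8))² + 4*(0 + (½ + 5/8)))*(-922) = (-10 + (0 + 9/8)³ - 2*(0 + 9/8)² + 4*(0 + 9/8))*(-922) = (-10 + (9/8)³ - 2*(9/8)² + 4*(9/8))*(-922) = (-10 + 729/512 - 2*81/64 + 9/2)*(-922) = (-10 + 729/512 - 81/32 + 9/2)*(-922) = -3383/512*(-922) = 1559563/256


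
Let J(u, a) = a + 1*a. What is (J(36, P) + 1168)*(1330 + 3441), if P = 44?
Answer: 5992376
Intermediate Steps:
J(u, a) = 2*a (J(u, a) = a + a = 2*a)
(J(36, P) + 1168)*(1330 + 3441) = (2*44 + 1168)*(1330 + 3441) = (88 + 1168)*4771 = 1256*4771 = 5992376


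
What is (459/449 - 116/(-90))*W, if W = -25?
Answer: -233485/4041 ≈ -57.779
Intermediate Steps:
(459/449 - 116/(-90))*W = (459/449 - 116/(-90))*(-25) = (459*(1/449) - 116*(-1/90))*(-25) = (459/449 + 58/45)*(-25) = (46697/20205)*(-25) = -233485/4041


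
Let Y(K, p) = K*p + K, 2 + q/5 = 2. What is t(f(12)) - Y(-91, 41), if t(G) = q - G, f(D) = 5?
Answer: 3817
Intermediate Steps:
q = 0 (q = -10 + 5*2 = -10 + 10 = 0)
t(G) = -G (t(G) = 0 - G = -G)
Y(K, p) = K + K*p
t(f(12)) - Y(-91, 41) = -1*5 - (-91)*(1 + 41) = -5 - (-91)*42 = -5 - 1*(-3822) = -5 + 3822 = 3817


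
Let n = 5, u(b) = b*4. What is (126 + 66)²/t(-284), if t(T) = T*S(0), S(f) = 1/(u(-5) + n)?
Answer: 138240/71 ≈ 1947.0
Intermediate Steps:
u(b) = 4*b
S(f) = -1/15 (S(f) = 1/(4*(-5) + 5) = 1/(-20 + 5) = 1/(-15) = -1/15)
t(T) = -T/15 (t(T) = T*(-1/15) = -T/15)
(126 + 66)²/t(-284) = (126 + 66)²/((-1/15*(-284))) = 192²/(284/15) = 36864*(15/284) = 138240/71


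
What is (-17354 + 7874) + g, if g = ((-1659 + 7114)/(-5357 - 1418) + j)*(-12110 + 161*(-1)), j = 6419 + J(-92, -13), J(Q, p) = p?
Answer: -106513332969/1355 ≈ -7.8608e+7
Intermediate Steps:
j = 6406 (j = 6419 - 13 = 6406)
g = -106500487569/1355 (g = ((-1659 + 7114)/(-5357 - 1418) + 6406)*(-12110 + 161*(-1)) = (5455/(-6775) + 6406)*(-12110 - 161) = (5455*(-1/6775) + 6406)*(-12271) = (-1091/1355 + 6406)*(-12271) = (8679039/1355)*(-12271) = -106500487569/1355 ≈ -7.8598e+7)
(-17354 + 7874) + g = (-17354 + 7874) - 106500487569/1355 = -9480 - 106500487569/1355 = -106513332969/1355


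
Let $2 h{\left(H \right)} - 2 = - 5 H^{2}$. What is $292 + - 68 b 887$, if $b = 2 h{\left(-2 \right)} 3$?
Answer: $3257356$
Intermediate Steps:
$h{\left(H \right)} = 1 - \frac{5 H^{2}}{2}$ ($h{\left(H \right)} = 1 + \frac{\left(-5\right) H^{2}}{2} = 1 - \frac{5 H^{2}}{2}$)
$b = -54$ ($b = 2 \left(1 - \frac{5 \left(-2\right)^{2}}{2}\right) 3 = 2 \left(1 - 10\right) 3 = 2 \left(-9\right) 3 = \left(-18\right) 3 = -54$)
$292 + - 68 b 887 = 292 + \left(-68\right) \left(-54\right) 887 = 292 + 3672 \cdot 887 = 292 + 3257064 = 3257356$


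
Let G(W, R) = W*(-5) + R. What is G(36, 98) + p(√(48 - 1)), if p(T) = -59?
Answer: -141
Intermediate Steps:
G(W, R) = R - 5*W (G(W, R) = -5*W + R = R - 5*W)
G(36, 98) + p(√(48 - 1)) = (98 - 5*36) - 59 = (98 - 180) - 59 = -82 - 59 = -141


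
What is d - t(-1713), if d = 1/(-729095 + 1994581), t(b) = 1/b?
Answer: 1267199/2167777518 ≈ 0.00058456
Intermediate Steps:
d = 1/1265486 ≈ 7.9021e-7
d - t(-1713) = 1/1265486 - 1/(-1713) = 1/1265486 - 1*(-1/1713) = 1/1265486 + 1/1713 = 1267199/2167777518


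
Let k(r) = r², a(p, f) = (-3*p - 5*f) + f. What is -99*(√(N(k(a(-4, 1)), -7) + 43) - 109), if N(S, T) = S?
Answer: 10791 - 99*√107 ≈ 9766.9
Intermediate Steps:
a(p, f) = -4*f - 3*p (a(p, f) = (-5*f - 3*p) + f = -4*f - 3*p)
-99*(√(N(k(a(-4, 1)), -7) + 43) - 109) = -99*(√((-4*1 - 3*(-4))² + 43) - 109) = -99*(√((-4 + 12)² + 43) - 109) = -99*(√(8² + 43) - 109) = -99*(√(64 + 43) - 109) = -99*(√107 - 109) = -99*(-109 + √107) = 10791 - 99*√107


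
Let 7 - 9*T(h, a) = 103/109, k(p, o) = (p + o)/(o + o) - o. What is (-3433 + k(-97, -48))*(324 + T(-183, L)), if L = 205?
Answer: -4310619865/3924 ≈ -1.0985e+6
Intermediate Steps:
k(p, o) = -o + (o + p)/(2*o) (k(p, o) = (o + p)/((2*o)) - o = (o + p)*(1/(2*o)) - o = (o + p)/(2*o) - o = -o + (o + p)/(2*o))
T(h, a) = 220/327 (T(h, a) = 7/9 - 103/(9*109) = 7/9 - 1/9*103/109 = 7/9 - 103/981 = 220/327)
(-3433 + k(-97, -48))*(324 + T(-183, L)) = (-3433 + (1/2 - 1*(-48) + (1/2)*(-97)/(-48)))*(324 + 220/327) = (-3433 + (1/2 + 48 + (1/2)*(-97)*(-1/48)))*(106168/327) = (-3433 + (1/2 + 48 + 97/96))*(106168/327) = (-3433 + 4753/96)*(106168/327) = -324815/96*106168/327 = -4310619865/3924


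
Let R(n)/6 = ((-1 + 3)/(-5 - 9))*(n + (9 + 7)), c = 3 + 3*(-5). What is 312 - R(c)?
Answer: 2208/7 ≈ 315.43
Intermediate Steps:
c = -12 (c = 3 - 15 = -12)
R(n) = -96/7 - 6*n/7 (R(n) = 6*(((-1 + 3)/(-5 - 9))*(n + (9 + 7))) = 6*((2/(-14))*(n + 16)) = 6*((2*(-1/14))*(16 + n)) = 6*(-(16 + n)/7) = 6*(-16/7 - n/7) = -96/7 - 6*n/7)
312 - R(c) = 312 - (-96/7 - 6/7*(-12)) = 312 - (-96/7 + 72/7) = 312 - 1*(-24/7) = 312 + 24/7 = 2208/7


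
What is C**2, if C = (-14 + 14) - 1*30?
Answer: 900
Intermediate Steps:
C = -30 (C = 0 - 30 = -30)
C**2 = (-30)**2 = 900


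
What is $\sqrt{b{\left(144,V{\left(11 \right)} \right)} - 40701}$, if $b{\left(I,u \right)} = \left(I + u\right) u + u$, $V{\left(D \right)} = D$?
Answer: $i \sqrt{38985} \approx 197.45 i$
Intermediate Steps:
$b{\left(I,u \right)} = u + u \left(I + u\right)$ ($b{\left(I,u \right)} = u \left(I + u\right) + u = u + u \left(I + u\right)$)
$\sqrt{b{\left(144,V{\left(11 \right)} \right)} - 40701} = \sqrt{11 \left(1 + 144 + 11\right) - 40701} = \sqrt{11 \cdot 156 - 40701} = \sqrt{1716 - 40701} = \sqrt{-38985} = i \sqrt{38985}$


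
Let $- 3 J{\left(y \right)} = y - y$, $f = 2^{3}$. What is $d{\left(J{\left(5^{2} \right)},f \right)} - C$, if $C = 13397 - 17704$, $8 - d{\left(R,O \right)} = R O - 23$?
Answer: $4338$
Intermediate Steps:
$f = 8$
$J{\left(y \right)} = 0$ ($J{\left(y \right)} = - \frac{y - y}{3} = \left(- \frac{1}{3}\right) 0 = 0$)
$d{\left(R,O \right)} = 31 - O R$ ($d{\left(R,O \right)} = 8 - \left(R O - 23\right) = 8 - \left(O R - 23\right) = 8 - \left(-23 + O R\right) = 31 - O R$)
$C = -4307$ ($C = 13397 - 17704 = -4307$)
$d{\left(J{\left(5^{2} \right)},f \right)} - C = \left(31 - 8 \cdot 0\right) - -4307 = \left(31 + 0\right) + 4307 = 31 + 4307 = 4338$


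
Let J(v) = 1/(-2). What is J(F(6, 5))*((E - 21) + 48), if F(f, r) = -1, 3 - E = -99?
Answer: -129/2 ≈ -64.500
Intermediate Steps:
E = 102 (E = 3 - 1*(-99) = 3 + 99 = 102)
J(v) = -1/2
J(F(6, 5))*((E - 21) + 48) = -((102 - 21) + 48)/2 = -(81 + 48)/2 = -1/2*129 = -129/2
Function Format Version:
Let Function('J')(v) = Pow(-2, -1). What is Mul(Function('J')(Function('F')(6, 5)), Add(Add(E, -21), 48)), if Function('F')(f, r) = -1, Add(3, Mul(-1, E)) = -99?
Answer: Rational(-129, 2) ≈ -64.500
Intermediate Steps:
E = 102 (E = Add(3, Mul(-1, -99)) = Add(3, 99) = 102)
Function('J')(v) = Rational(-1, 2)
Mul(Function('J')(Function('F')(6, 5)), Add(Add(E, -21), 48)) = Mul(Rational(-1, 2), Add(Add(102, -21), 48)) = Mul(Rational(-1, 2), Add(81, 48)) = Mul(Rational(-1, 2), 129) = Rational(-129, 2)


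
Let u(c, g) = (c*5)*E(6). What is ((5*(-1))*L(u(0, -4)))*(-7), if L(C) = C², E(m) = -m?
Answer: 0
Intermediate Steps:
u(c, g) = -30*c (u(c, g) = (c*5)*(-1*6) = (5*c)*(-6) = -30*c)
((5*(-1))*L(u(0, -4)))*(-7) = ((5*(-1))*(-30*0)²)*(-7) = -5*0²*(-7) = -5*0*(-7) = 0*(-7) = 0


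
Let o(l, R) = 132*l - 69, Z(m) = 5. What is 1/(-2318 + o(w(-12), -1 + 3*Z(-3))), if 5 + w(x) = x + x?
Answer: -1/6215 ≈ -0.00016090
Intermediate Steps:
w(x) = -5 + 2*x (w(x) = -5 + (x + x) = -5 + 2*x)
o(l, R) = -69 + 132*l
1/(-2318 + o(w(-12), -1 + 3*Z(-3))) = 1/(-2318 + (-69 + 132*(-5 + 2*(-12)))) = 1/(-2318 + (-69 + 132*(-5 - 24))) = 1/(-2318 + (-69 + 132*(-29))) = 1/(-2318 + (-69 - 3828)) = 1/(-2318 - 3897) = 1/(-6215) = -1/6215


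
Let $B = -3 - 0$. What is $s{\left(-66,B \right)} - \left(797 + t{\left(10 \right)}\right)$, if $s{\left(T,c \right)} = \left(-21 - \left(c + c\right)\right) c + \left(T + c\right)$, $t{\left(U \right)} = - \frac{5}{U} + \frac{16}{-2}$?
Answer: $- \frac{1625}{2} \approx -812.5$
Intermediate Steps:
$t{\left(U \right)} = -8 - \frac{5}{U}$ ($t{\left(U \right)} = - \frac{5}{U} + 16 \left(- \frac{1}{2}\right) = - \frac{5}{U} - 8 = -8 - \frac{5}{U}$)
$B = -3$ ($B = -3 + 0 = -3$)
$s{\left(T,c \right)} = T + c + c \left(-21 - 2 c\right)$ ($s{\left(T,c \right)} = \left(-21 - 2 c\right) c + \left(T + c\right) = c \left(-21 - 2 c\right) + \left(T + c\right) = T + c + c \left(-21 - 2 c\right)$)
$s{\left(-66,B \right)} - \left(797 + t{\left(10 \right)}\right) = \left(-66 - -60 - 2 \left(-3\right)^{2}\right) - \left(797 - \left(8 + \frac{5}{10}\right)\right) = \left(-66 + 60 - 18\right) - \left(797 - \frac{17}{2}\right) = -24 - \left(797 - \frac{17}{2}\right) = -24 - \frac{1577}{2} = - \frac{1625}{2}$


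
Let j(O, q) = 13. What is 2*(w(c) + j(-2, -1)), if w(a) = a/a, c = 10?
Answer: 28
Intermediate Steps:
w(a) = 1
2*(w(c) + j(-2, -1)) = 2*(1 + 13) = 2*14 = 28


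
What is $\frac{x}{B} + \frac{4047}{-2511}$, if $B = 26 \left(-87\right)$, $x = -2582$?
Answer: $- \frac{148384}{315549} \approx -0.47024$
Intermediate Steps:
$B = -2262$
$\frac{x}{B} + \frac{4047}{-2511} = - \frac{2582}{-2262} + \frac{4047}{-2511} = \left(-2582\right) \left(- \frac{1}{2262}\right) + 4047 \left(- \frac{1}{2511}\right) = \frac{1291}{1131} - \frac{1349}{837} = - \frac{148384}{315549}$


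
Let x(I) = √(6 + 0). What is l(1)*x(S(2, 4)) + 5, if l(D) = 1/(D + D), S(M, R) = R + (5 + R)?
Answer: 5 + √6/2 ≈ 6.2247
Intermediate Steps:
S(M, R) = 5 + 2*R
l(D) = 1/(2*D)
x(I) = √6
l(1)*x(S(2, 4)) + 5 = ((½)/1)*√6 + 5 = ((½)*1)*√6 + 5 = √6/2 + 5 = 5 + √6/2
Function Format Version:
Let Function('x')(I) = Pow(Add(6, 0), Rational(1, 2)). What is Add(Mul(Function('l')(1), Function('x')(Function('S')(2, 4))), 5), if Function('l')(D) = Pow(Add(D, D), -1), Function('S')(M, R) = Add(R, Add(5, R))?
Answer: Add(5, Mul(Rational(1, 2), Pow(6, Rational(1, 2)))) ≈ 6.2247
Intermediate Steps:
Function('S')(M, R) = Add(5, Mul(2, R))
Function('l')(D) = Mul(Rational(1, 2), Pow(D, -1)) (Function('l')(D) = Pow(Mul(2, D), -1) = Mul(Rational(1, 2), Pow(D, -1)))
Function('x')(I) = Pow(6, Rational(1, 2))
Add(Mul(Function('l')(1), Function('x')(Function('S')(2, 4))), 5) = Add(Mul(Mul(Rational(1, 2), Pow(1, -1)), Pow(6, Rational(1, 2))), 5) = Add(Mul(Mul(Rational(1, 2), 1), Pow(6, Rational(1, 2))), 5) = Add(Mul(Rational(1, 2), Pow(6, Rational(1, 2))), 5) = Add(5, Mul(Rational(1, 2), Pow(6, Rational(1, 2))))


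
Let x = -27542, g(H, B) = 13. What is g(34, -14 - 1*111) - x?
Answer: 27555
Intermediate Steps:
g(34, -14 - 1*111) - x = 13 - 1*(-27542) = 13 + 27542 = 27555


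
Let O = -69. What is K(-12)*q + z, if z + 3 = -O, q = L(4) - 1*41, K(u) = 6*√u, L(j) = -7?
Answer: 66 - 576*I*√3 ≈ 66.0 - 997.66*I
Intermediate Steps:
q = -48 (q = -7 - 1*41 = -7 - 41 = -48)
z = 66 (z = -3 - 1*(-69) = -3 + 69 = 66)
K(-12)*q + z = (6*√(-12))*(-48) + 66 = (6*(2*I*√3))*(-48) + 66 = (12*I*√3)*(-48) + 66 = -576*I*√3 + 66 = 66 - 576*I*√3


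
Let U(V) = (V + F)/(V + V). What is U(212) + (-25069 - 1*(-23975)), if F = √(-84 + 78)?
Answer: -2187/2 + I*√6/424 ≈ -1093.5 + 0.0057771*I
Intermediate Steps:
F = I*√6 (F = √(-6) = I*√6 ≈ 2.4495*I)
U(V) = (V + I*√6)/(2*V) (U(V) = (V + I*√6)/(V + V) = (V + I*√6)/((2*V)) = (V + I*√6)*(1/(2*V)) = (V + I*√6)/(2*V))
U(212) + (-25069 - 1*(-23975)) = (½)*(212 + I*√6)/212 + (-25069 - 1*(-23975)) = (½)*(1/212)*(212 + I*√6) + (-25069 + 23975) = (½ + I*√6/424) - 1094 = -2187/2 + I*√6/424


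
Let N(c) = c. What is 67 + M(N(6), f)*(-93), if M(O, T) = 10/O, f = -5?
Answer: -88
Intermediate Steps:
67 + M(N(6), f)*(-93) = 67 + (10/6)*(-93) = 67 + (10*(⅙))*(-93) = 67 + (5/3)*(-93) = 67 - 155 = -88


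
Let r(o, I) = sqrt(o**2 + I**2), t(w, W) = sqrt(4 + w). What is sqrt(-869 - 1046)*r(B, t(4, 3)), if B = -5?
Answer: I*sqrt(63195) ≈ 251.39*I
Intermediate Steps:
r(o, I) = sqrt(I**2 + o**2)
sqrt(-869 - 1046)*r(B, t(4, 3)) = sqrt(-869 - 1046)*sqrt((sqrt(4 + 4))**2 + (-5)**2) = sqrt(-1915)*sqrt((sqrt(8))**2 + 25) = (I*sqrt(1915))*sqrt((2*sqrt(2))**2 + 25) = (I*sqrt(1915))*sqrt(8 + 25) = (I*sqrt(1915))*sqrt(33) = I*sqrt(63195)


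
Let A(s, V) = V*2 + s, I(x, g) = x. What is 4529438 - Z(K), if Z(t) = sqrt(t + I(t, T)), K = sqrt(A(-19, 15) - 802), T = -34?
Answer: 4529438 - 791**(1/4)*(1 + I) ≈ 4.5294e+6 - 5.3033*I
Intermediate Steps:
A(s, V) = s + 2*V (A(s, V) = 2*V + s = s + 2*V)
K = I*sqrt(791) (K = sqrt((-19 + 2*15) - 802) = sqrt((-19 + 30) - 802) = sqrt(11 - 802) = sqrt(-791) = I*sqrt(791) ≈ 28.125*I)
Z(t) = sqrt(2)*sqrt(t) (Z(t) = sqrt(t + t) = sqrt(2*t) = sqrt(2)*sqrt(t))
4529438 - Z(K) = 4529438 - sqrt(2)*sqrt(I*sqrt(791)) = 4529438 - sqrt(2)*791**(1/4)*sqrt(I)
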